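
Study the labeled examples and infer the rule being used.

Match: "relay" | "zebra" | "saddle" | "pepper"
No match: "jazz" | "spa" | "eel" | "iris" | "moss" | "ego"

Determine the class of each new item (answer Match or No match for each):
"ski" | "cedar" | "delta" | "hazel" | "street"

No match, Match, Match, Match, Match

The pattern is that an item is 'Match' exactly when: length ≥ 5.
"ski" → length 3 → No match. "cedar" → length 5 → Match. "delta" → length 5 → Match. "hazel" → length 5 → Match. "street" → length 6 → Match.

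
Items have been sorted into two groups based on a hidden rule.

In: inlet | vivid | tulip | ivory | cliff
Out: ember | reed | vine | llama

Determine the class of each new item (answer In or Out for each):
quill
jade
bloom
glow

The common property of the 'In' items is: odd length AND contains 'i'. No 'Out' item has it.

In, Out, Out, Out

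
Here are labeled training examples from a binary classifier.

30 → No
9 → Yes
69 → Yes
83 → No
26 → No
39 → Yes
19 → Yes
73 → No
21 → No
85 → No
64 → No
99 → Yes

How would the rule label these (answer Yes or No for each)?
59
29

Yes, Yes

The common property of the 'Yes' items is: ends in digit 9. No 'No' item has it.
59: last digit 9, has this property → Yes. 29: last digit 9, has this property → Yes.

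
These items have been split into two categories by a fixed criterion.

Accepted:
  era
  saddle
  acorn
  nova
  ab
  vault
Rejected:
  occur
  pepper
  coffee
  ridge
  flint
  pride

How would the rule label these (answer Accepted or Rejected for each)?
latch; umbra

Checking candidate rules against both groups, what survives is: contains 'a'.
latch — has 'a', hence Accepted. umbra — has 'a', hence Accepted.

Accepted, Accepted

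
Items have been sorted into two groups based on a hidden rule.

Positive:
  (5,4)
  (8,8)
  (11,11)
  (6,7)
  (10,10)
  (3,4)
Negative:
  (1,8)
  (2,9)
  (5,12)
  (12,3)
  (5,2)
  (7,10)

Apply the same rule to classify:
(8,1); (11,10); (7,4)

One predicate separates the groups cleanly: |first − second| ≤ 1.
Negative: (8,1), since |8−1| = 7. Positive: (11,10), since |11−10| = 1. Negative: (7,4), since |7−4| = 3.

Negative, Positive, Negative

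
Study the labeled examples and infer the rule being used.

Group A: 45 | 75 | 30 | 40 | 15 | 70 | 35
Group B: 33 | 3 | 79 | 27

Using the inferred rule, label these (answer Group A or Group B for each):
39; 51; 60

Group B, Group B, Group A

The rule appears to be: multiple of 5.
Group B: 39, since 39 = 5·7 + 4.
Group B: 51, since 51 = 5·10 + 1.
Group A: 60, since 60 = 5·12.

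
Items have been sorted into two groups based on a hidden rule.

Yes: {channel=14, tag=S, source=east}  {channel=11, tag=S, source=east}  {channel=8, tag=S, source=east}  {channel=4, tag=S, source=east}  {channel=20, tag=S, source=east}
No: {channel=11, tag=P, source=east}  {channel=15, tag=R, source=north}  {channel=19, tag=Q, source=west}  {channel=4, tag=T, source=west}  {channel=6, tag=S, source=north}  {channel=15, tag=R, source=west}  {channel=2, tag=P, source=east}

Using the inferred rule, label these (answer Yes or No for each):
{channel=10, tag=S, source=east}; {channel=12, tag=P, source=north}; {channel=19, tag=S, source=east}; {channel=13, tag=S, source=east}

Rule: source is east AND tag is S. This holds for each 'Yes' example and fails for each 'No' one.

Yes, No, Yes, Yes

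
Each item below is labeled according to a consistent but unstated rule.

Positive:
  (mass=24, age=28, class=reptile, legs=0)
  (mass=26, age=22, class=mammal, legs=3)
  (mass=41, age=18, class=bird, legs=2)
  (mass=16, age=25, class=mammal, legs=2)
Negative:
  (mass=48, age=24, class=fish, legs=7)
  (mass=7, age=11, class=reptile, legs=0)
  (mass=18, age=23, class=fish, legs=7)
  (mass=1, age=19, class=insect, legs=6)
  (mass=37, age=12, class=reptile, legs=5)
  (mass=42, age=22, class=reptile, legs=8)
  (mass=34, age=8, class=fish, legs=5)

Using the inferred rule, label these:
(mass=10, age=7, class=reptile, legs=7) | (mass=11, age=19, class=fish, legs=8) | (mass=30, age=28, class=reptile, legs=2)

All 'Positive' examples share one property — legs ≤ 3 AND age ≥ 12 — and every 'Negative' example lacks it.
(mass=10, age=7, class=reptile, legs=7) — legs = 7, age = 7, hence Negative. (mass=11, age=19, class=fish, legs=8) — legs = 8, age = 19, hence Negative. (mass=30, age=28, class=reptile, legs=2) — legs = 2, age = 28, hence Positive.

Negative, Negative, Positive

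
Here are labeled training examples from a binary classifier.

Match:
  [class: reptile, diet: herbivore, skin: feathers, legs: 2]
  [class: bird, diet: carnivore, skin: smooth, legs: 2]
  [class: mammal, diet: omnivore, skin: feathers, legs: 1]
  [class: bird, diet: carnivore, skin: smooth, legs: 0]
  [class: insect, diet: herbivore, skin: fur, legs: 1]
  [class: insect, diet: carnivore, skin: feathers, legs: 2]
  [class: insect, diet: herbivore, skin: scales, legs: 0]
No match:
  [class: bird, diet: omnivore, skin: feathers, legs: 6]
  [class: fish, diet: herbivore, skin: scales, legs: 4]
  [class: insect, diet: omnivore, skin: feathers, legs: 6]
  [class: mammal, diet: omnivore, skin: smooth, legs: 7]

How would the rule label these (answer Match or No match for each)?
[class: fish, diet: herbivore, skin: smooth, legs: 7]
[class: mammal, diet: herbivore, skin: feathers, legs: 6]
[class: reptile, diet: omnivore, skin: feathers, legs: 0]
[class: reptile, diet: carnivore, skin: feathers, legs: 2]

The simplest hypothesis consistent with all the labels is: legs ≤ 2.

No match, No match, Match, Match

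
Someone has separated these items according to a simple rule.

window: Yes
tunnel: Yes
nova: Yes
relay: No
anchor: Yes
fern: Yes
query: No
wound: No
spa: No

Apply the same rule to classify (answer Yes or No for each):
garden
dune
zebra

The pattern is that an item is 'Yes' exactly when: even length.

Yes, Yes, No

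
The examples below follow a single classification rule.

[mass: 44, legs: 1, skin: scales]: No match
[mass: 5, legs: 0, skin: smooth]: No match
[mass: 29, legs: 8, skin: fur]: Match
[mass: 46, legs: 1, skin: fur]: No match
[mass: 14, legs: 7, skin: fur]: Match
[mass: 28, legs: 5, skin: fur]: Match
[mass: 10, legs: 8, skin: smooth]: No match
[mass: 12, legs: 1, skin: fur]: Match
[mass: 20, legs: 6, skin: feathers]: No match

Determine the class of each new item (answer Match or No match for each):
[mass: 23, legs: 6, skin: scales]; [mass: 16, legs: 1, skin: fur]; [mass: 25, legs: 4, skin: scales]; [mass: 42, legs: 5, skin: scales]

No match, Match, No match, No match

The pattern is that an item is 'Match' exactly when: skin is fur AND mass ≤ 29.
[mass: 23, legs: 6, skin: scales] — skin is scales, mass = 23, hence No match. [mass: 16, legs: 1, skin: fur] — skin is fur, mass = 16, hence Match. [mass: 25, legs: 4, skin: scales] — skin is scales, mass = 25, hence No match. [mass: 42, legs: 5, skin: scales] — skin is scales, mass = 42, hence No match.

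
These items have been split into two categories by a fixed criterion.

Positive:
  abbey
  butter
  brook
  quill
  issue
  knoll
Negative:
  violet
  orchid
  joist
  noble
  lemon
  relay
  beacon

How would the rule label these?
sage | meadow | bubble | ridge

The simplest hypothesis consistent with all the labels is: has a double letter.
sage — no doubled letter, hence Negative. meadow — no doubled letter, hence Negative. bubble — 'bb' doubled, hence Positive. ridge — no doubled letter, hence Negative.

Negative, Negative, Positive, Negative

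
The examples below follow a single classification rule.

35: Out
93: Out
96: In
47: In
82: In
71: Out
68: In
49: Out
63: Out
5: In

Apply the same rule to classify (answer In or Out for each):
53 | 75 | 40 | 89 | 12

The rule appears to be: ≡ 5 (mod 7).

Out, In, In, In, In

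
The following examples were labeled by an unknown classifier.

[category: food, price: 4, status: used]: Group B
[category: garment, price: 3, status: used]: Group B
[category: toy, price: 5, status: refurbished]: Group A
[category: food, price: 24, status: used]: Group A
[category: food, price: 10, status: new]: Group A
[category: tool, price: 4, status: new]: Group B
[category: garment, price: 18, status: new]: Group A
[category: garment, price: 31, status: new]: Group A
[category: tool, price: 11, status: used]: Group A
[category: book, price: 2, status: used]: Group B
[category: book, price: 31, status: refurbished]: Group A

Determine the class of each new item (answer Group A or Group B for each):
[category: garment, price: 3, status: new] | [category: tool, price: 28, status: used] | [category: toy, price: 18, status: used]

The common property of the 'Group A' items is: price ≥ 5. No 'Group B' item has it.
Group B: [category: garment, price: 3, status: new], since price = 3.
Group A: [category: tool, price: 28, status: used], since price = 28.
Group A: [category: toy, price: 18, status: used], since price = 18.

Group B, Group A, Group A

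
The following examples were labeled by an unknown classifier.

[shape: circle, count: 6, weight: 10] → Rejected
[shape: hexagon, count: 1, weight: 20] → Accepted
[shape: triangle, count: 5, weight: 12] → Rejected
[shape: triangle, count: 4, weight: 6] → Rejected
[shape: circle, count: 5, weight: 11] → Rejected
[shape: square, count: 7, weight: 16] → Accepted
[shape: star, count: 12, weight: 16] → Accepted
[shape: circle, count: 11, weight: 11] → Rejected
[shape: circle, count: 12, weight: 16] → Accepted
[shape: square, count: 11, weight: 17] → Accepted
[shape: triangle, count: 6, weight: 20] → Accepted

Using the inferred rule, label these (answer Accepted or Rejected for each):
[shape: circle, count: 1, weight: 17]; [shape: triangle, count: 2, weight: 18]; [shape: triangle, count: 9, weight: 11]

The pattern is that an item is 'Accepted' exactly when: weight ≥ 16.

Accepted, Accepted, Rejected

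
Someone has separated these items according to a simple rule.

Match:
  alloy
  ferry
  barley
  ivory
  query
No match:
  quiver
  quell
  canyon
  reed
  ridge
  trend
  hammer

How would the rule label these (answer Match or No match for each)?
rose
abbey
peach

The common property of the 'Match' items is: ends with 'y'. No 'No match' item has it.
rose: ends with 'e' — does not satisfy this, so No match. abbey: ends with 'y' — matches, so Match. peach: ends with 'h' — does not satisfy this, so No match.

No match, Match, No match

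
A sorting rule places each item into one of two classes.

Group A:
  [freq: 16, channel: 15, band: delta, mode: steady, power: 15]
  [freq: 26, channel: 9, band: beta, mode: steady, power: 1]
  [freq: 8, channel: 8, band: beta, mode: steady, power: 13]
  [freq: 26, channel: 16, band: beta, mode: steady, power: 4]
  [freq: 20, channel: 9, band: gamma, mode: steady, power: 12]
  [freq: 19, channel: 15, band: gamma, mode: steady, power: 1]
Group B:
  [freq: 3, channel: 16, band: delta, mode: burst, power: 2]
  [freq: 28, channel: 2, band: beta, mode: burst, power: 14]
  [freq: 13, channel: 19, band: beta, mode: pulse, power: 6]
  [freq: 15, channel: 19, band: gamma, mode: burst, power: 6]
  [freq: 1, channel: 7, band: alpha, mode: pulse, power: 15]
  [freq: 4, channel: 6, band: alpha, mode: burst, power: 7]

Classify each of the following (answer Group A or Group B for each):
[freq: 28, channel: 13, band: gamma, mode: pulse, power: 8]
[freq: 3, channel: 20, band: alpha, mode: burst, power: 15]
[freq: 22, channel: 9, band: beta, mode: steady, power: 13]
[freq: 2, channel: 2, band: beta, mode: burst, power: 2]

Group B, Group B, Group A, Group B

Looking at the examples, the only property every 'Group A' case has and every 'Group B' case lacks is: mode is steady.
[freq: 28, channel: 13, band: gamma, mode: pulse, power: 8]: mode is pulse — fails the rule, so Group B.
[freq: 3, channel: 20, band: alpha, mode: burst, power: 15]: mode is burst — fails the rule, so Group B.
[freq: 22, channel: 9, band: beta, mode: steady, power: 13]: mode is steady — matches, so Group A.
[freq: 2, channel: 2, band: beta, mode: burst, power: 2]: mode is burst — fails the rule, so Group B.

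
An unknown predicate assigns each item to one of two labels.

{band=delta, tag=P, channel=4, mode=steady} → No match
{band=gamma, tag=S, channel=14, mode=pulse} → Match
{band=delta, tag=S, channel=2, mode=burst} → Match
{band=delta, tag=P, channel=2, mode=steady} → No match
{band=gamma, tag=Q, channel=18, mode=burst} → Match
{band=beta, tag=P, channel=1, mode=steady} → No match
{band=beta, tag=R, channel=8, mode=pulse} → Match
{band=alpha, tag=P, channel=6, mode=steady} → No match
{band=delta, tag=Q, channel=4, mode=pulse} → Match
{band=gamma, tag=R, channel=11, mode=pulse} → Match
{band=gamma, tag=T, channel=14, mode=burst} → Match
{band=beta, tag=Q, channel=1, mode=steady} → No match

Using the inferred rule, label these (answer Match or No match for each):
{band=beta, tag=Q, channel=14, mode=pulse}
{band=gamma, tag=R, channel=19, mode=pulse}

Match, Match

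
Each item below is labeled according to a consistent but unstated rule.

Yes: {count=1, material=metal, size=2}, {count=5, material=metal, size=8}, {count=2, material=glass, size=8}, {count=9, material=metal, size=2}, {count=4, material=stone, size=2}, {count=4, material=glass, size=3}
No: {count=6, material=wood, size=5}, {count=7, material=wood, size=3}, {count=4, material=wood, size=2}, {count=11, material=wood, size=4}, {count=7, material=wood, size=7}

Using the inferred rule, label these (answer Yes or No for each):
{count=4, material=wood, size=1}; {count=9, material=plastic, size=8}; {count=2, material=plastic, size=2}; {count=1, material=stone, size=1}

The simplest hypothesis consistent with all the labels is: material is not wood.
{count=4, material=wood, size=1}: material is wood — doesn't match, so No. {count=9, material=plastic, size=8}: material is plastic — passes, so Yes. {count=2, material=plastic, size=2}: material is plastic — passes, so Yes. {count=1, material=stone, size=1}: material is stone — passes, so Yes.

No, Yes, Yes, Yes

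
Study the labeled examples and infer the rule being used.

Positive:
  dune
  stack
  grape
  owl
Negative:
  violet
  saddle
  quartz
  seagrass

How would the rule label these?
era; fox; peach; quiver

The classifier is using: length ≤ 5.
era: Positive (length 3).
fox: Positive (length 3).
peach: Positive (length 5).
quiver: Negative (length 6).

Positive, Positive, Positive, Negative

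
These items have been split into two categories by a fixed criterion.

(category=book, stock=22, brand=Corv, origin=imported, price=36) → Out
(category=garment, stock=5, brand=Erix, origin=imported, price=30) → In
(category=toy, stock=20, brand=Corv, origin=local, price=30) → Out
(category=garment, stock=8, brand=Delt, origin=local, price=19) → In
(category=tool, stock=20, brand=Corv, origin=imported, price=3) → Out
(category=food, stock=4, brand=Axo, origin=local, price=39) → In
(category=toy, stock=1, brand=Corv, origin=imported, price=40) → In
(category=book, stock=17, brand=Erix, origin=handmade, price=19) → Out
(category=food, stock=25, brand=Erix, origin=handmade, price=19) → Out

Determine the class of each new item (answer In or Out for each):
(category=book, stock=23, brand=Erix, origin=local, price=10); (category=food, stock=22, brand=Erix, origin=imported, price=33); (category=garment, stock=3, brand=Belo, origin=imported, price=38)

Out, Out, In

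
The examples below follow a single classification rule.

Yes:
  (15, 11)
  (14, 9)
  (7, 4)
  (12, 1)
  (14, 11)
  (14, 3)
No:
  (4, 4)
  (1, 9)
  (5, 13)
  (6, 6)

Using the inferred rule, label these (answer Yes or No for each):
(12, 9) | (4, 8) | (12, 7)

Yes, No, Yes

The pattern is that an item is 'Yes' exactly when: first > second.
(12, 9): 12 > 9 — meets the rule, so Yes.
(4, 8): 4 < 8 — fails this test, so No.
(12, 7): 12 > 7 — meets the rule, so Yes.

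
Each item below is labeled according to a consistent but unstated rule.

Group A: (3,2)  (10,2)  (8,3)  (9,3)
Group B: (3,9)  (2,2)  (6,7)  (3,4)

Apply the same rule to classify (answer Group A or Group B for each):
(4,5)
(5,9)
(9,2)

The distinguishing property — first > second — holds for all the 'Group A' cases and none of the 'Group B' cases.
(4,5): 4 < 5, does not fit → Group B.
(5,9): 5 < 9, does not fit → Group B.
(9,2): 9 > 2, checks out → Group A.

Group B, Group B, Group A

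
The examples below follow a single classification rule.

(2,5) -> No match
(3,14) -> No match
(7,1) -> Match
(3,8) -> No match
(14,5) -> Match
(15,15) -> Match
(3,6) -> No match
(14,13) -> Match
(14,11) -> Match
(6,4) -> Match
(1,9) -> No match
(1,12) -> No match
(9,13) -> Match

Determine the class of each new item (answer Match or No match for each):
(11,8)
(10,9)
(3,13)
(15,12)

Match, Match, No match, Match

Every 'Match' example satisfies: first ≥ 4. None of the 'No match' examples do.
(11,8): first 11 — satisfies this, so Match.
(10,9): first 10 — satisfies this, so Match.
(3,13): first 3 — does not pass, so No match.
(15,12): first 15 — satisfies this, so Match.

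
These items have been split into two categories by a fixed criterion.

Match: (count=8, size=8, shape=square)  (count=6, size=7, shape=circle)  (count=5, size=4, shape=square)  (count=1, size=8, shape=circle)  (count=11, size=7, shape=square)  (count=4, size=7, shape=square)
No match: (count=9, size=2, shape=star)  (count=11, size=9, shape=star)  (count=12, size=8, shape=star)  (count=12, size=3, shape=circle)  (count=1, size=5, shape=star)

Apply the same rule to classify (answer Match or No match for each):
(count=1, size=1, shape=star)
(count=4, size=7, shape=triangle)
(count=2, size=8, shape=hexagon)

All 'Match' examples share one property — shape is not star AND size ≥ 4 — and every 'No match' example lacks it.
No match: (count=1, size=1, shape=star), since shape is star, size = 1. Match: (count=4, size=7, shape=triangle), since shape is triangle, size = 7. Match: (count=2, size=8, shape=hexagon), since shape is hexagon, size = 8.

No match, Match, Match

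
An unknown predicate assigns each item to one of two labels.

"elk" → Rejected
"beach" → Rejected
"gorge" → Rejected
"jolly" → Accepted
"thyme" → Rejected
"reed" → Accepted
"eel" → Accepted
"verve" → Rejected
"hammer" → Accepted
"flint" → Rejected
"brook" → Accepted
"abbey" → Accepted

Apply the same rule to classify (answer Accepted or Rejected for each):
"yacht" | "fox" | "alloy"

Rejected, Rejected, Accepted

One predicate separates the groups cleanly: has a double letter.
"yacht" → no doubled letter → Rejected.
"fox" → no doubled letter → Rejected.
"alloy" → 'll' doubled → Accepted.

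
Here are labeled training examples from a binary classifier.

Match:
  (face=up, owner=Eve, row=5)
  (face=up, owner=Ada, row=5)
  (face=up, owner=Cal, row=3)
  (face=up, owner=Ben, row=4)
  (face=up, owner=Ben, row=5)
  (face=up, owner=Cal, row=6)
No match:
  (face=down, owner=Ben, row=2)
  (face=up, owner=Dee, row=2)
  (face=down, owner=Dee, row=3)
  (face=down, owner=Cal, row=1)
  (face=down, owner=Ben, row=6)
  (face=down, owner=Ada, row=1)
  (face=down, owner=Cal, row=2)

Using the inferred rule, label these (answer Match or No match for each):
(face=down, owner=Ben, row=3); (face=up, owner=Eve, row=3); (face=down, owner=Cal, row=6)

The pattern is that an item is 'Match' exactly when: face is up AND row ≥ 3.

No match, Match, No match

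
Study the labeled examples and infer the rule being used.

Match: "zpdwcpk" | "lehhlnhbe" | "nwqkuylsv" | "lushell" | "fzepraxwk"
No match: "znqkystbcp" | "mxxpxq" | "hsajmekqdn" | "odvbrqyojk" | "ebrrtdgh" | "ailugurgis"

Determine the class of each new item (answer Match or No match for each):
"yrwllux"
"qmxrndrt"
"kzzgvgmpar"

Match, No match, No match

The simplest hypothesis consistent with all the labels is: odd length.
"yrwllux": length 7 — meets the rule, so Match. "qmxrndrt": length 8 — doesn't qualify, so No match. "kzzgvgmpar": length 10 — doesn't qualify, so No match.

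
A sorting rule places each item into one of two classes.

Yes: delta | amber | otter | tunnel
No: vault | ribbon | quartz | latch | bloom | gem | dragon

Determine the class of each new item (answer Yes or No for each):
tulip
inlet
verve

A rule that fits every label: length ≥ 5 AND contains 'e' — true of each 'Yes' example, false of each 'No' one.
tulip: length 5, no 'e', does not satisfy this → No. inlet: length 5, has 'e', fits → Yes. verve: length 5, has 'e', fits → Yes.

No, Yes, Yes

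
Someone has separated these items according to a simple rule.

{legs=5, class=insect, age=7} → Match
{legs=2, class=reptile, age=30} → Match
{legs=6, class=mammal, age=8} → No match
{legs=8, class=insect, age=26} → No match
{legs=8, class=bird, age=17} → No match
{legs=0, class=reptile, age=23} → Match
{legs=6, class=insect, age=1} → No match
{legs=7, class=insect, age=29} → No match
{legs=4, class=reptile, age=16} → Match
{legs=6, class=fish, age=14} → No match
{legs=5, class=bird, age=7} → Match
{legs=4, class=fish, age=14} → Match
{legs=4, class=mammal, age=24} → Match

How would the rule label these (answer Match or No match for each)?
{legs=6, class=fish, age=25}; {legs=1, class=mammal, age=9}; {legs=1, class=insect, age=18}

The simplest hypothesis consistent with all the labels is: legs ≤ 5.

No match, Match, Match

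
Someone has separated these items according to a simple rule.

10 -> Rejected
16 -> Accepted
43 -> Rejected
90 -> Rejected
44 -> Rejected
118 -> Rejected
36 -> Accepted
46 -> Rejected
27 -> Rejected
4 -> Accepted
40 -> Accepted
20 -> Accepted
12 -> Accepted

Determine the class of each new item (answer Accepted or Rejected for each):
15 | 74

Rejected, Rejected

All 'Accepted' examples share one property — multiple of 4 AND at most 40 — and every 'Rejected' example lacks it.
Rejected: 15, since 15 = 4·3 + 3, 15 ≤ 40. Rejected: 74, since 74 = 4·18 + 2, 74 > 40.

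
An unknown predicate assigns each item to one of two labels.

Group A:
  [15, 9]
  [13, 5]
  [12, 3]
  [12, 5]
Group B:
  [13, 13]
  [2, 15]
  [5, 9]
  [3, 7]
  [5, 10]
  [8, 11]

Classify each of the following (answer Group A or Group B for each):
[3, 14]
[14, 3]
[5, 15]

The distinguishing property — first > second — holds for all the 'Group A' cases and none of the 'Group B' cases.
Group B: [3, 14], since 3 < 14.
Group A: [14, 3], since 14 > 3.
Group B: [5, 15], since 5 < 15.

Group B, Group A, Group B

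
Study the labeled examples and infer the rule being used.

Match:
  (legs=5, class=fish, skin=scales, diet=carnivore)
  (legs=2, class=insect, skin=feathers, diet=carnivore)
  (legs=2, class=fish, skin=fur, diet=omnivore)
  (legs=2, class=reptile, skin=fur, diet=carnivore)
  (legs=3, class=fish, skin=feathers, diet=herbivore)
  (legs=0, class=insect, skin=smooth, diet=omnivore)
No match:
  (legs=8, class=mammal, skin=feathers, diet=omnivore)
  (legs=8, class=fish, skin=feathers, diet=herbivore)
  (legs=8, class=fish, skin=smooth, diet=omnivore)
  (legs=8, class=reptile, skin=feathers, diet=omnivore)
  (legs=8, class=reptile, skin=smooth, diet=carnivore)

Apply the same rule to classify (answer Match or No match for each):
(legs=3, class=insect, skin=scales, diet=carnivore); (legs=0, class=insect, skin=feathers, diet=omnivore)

Match, Match

Every 'Match' example satisfies: legs ≤ 5. None of the 'No match' examples do.
(legs=3, class=insect, skin=scales, diet=carnivore) → legs = 3 → Match. (legs=0, class=insect, skin=feathers, diet=omnivore) → legs = 0 → Match.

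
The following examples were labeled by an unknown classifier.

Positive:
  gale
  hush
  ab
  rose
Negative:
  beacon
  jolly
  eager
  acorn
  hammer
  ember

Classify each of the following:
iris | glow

Positive, Positive

Rule: length ≤ 4. This holds for each 'Positive' example and fails for each 'Negative' one.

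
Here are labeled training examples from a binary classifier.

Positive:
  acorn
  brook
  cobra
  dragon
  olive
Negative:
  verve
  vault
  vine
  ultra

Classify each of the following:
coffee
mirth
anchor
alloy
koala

Positive, Negative, Positive, Positive, Positive

'Positive' ⟺ contains 'o'.
coffee → has 'o' → Positive. mirth → no 'o' → Negative. anchor → has 'o' → Positive. alloy → has 'o' → Positive. koala → has 'o' → Positive.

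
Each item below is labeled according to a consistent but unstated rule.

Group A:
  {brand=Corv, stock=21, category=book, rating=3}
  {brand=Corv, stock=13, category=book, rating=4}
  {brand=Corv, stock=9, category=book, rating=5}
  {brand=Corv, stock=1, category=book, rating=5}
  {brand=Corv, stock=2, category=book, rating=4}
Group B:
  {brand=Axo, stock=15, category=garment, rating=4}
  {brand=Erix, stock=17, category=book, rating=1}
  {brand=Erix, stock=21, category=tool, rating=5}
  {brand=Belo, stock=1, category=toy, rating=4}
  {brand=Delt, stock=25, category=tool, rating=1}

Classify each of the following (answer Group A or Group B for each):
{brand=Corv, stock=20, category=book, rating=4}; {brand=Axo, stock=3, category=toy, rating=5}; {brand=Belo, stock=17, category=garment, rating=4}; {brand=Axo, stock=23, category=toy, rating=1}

Group A, Group B, Group B, Group B

The distinguishing property — brand is Corv — holds for all the 'Group A' cases and none of the 'Group B' cases.
{brand=Corv, stock=20, category=book, rating=4} — brand is Corv, hence Group A. {brand=Axo, stock=3, category=toy, rating=5} — brand is Axo, hence Group B. {brand=Belo, stock=17, category=garment, rating=4} — brand is Belo, hence Group B. {brand=Axo, stock=23, category=toy, rating=1} — brand is Axo, hence Group B.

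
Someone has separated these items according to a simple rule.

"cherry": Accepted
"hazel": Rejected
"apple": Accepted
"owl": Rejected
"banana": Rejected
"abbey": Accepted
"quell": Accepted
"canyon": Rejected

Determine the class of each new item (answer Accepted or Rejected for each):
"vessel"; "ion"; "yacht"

Accepted, Rejected, Rejected

The distinguishing property — has a double letter — holds for all the 'Accepted' cases and none of the 'Rejected' cases.
"vessel" → 'ss' doubled → Accepted. "ion" → no doubled letter → Rejected. "yacht" → no doubled letter → Rejected.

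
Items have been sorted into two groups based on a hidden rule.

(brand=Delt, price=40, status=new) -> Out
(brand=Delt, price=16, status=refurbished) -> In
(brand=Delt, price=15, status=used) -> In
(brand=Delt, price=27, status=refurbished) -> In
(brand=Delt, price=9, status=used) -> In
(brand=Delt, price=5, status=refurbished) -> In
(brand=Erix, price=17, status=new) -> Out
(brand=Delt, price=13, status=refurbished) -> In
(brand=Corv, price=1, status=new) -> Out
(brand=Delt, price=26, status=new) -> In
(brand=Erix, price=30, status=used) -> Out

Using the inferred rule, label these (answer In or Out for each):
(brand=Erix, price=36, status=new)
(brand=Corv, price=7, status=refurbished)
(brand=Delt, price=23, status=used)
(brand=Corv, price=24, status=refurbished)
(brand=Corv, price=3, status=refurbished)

The distinguishing property — brand is Delt AND price ≤ 27 — holds for all the 'In' cases and none of the 'Out' cases.

Out, Out, In, Out, Out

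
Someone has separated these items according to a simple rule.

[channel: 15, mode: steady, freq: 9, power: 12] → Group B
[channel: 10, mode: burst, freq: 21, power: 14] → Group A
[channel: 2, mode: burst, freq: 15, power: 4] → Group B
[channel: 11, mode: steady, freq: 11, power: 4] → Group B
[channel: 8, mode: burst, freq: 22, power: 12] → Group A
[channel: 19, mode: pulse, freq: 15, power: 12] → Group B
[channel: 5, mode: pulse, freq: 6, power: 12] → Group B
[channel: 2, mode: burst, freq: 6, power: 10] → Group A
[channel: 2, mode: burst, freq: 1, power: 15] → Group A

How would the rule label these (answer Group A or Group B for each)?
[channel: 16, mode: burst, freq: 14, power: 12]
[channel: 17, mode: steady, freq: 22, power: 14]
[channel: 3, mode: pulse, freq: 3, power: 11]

The common property of the 'Group A' items is: mode is burst AND power ≥ 10. No 'Group B' item has it.
[channel: 16, mode: burst, freq: 14, power: 12]: mode is burst, power = 12 — checks out, so Group A.
[channel: 17, mode: steady, freq: 22, power: 14]: mode is steady, power = 14 — doesn't qualify, so Group B.
[channel: 3, mode: pulse, freq: 3, power: 11]: mode is pulse, power = 11 — doesn't qualify, so Group B.

Group A, Group B, Group B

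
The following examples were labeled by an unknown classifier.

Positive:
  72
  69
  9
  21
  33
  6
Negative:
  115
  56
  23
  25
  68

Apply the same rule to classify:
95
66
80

Negative, Positive, Negative

The simplest hypothesis consistent with all the labels is: multiple of 3.
95 → 95 = 3·31 + 2 → Negative.
66 → 66 = 3·22 → Positive.
80 → 80 = 3·26 + 2 → Negative.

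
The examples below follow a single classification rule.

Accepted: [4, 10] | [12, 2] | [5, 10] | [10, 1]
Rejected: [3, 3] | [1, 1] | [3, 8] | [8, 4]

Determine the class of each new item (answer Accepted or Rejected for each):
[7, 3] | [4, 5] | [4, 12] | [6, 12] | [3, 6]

Rule: max ≥ 10. This holds for each 'Accepted' example and fails for each 'Rejected' one.

Rejected, Rejected, Accepted, Accepted, Rejected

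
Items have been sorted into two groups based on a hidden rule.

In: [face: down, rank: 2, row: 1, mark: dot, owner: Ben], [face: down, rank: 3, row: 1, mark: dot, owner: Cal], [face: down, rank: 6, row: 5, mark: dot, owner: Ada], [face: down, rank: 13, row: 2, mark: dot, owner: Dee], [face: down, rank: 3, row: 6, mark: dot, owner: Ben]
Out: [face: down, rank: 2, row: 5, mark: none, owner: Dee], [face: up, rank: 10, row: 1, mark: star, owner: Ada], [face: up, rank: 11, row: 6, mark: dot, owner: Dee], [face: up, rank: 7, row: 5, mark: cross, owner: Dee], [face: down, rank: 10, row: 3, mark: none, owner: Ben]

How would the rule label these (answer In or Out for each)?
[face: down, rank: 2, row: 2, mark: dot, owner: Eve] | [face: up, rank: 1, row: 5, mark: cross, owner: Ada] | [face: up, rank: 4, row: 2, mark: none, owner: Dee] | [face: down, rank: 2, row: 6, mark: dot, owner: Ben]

All 'In' examples share one property — mark is dot AND face is down — and every 'Out' example lacks it.
[face: down, rank: 2, row: 2, mark: dot, owner: Eve] → mark is dot, face is down → In.
[face: up, rank: 1, row: 5, mark: cross, owner: Ada] → mark is cross, face is up → Out.
[face: up, rank: 4, row: 2, mark: none, owner: Dee] → mark is none, face is up → Out.
[face: down, rank: 2, row: 6, mark: dot, owner: Ben] → mark is dot, face is down → In.

In, Out, Out, In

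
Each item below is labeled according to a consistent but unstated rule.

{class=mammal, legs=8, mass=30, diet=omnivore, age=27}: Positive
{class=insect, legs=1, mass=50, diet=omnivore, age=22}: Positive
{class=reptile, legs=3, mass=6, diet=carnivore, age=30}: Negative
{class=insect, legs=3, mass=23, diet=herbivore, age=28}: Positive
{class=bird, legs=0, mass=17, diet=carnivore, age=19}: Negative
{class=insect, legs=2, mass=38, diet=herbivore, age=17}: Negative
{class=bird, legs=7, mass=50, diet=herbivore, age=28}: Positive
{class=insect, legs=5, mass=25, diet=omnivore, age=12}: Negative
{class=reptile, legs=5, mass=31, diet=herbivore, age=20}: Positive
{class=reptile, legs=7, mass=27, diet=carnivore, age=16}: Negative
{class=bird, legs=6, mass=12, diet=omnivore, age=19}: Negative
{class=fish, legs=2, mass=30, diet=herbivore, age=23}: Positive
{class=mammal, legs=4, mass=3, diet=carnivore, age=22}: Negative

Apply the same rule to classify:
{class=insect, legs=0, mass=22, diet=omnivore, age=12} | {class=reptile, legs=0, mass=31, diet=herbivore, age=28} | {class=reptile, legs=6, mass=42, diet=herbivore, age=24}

A rule that fits every label: mass ≥ 12 AND age ≥ 20 — true of each 'Positive' example, false of each 'Negative' one.
{class=insect, legs=0, mass=22, diet=omnivore, age=12}: mass = 22, age = 12, fails the rule → Negative.
{class=reptile, legs=0, mass=31, diet=herbivore, age=28}: mass = 31, age = 28, checks out → Positive.
{class=reptile, legs=6, mass=42, diet=herbivore, age=24}: mass = 42, age = 24, checks out → Positive.

Negative, Positive, Positive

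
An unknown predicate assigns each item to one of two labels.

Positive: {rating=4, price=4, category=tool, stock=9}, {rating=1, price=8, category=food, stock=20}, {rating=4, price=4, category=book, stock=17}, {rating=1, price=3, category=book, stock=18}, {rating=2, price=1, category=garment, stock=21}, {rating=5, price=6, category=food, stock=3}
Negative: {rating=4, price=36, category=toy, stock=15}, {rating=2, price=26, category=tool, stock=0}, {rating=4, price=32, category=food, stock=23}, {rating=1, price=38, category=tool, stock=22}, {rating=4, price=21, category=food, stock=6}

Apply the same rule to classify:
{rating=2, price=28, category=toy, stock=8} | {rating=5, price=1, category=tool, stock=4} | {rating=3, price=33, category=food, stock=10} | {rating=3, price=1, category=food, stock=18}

Rule: price ≤ 8. This holds for each 'Positive' example and fails for each 'Negative' one.
Negative: {rating=2, price=28, category=toy, stock=8}, since price = 28. Positive: {rating=5, price=1, category=tool, stock=4}, since price = 1. Negative: {rating=3, price=33, category=food, stock=10}, since price = 33. Positive: {rating=3, price=1, category=food, stock=18}, since price = 1.

Negative, Positive, Negative, Positive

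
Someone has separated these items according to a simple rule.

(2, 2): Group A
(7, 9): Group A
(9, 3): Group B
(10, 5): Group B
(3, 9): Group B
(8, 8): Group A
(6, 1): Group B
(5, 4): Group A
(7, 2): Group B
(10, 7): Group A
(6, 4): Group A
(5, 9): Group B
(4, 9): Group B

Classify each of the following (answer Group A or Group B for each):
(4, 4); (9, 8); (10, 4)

The pattern is that an item is 'Group A' exactly when: |first − second| ≤ 3.
(4, 4): |4−4| = 0, fits → Group A.
(9, 8): |9−8| = 1, fits → Group A.
(10, 4): |10−4| = 6, fails the rule → Group B.

Group A, Group A, Group B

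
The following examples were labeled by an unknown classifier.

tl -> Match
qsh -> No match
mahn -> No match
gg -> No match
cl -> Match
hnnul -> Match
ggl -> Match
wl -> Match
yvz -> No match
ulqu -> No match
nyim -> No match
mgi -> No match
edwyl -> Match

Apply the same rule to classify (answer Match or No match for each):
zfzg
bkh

Comparing the two groups points to one rule — ends with 'l'.

No match, No match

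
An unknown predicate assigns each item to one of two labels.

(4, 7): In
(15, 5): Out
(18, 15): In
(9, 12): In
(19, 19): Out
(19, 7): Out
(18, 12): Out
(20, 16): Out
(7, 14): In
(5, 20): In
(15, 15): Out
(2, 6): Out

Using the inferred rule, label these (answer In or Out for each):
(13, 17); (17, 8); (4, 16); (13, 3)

Out, In, Out, Out

Checking candidate rules against both groups, what survives is: sum is odd.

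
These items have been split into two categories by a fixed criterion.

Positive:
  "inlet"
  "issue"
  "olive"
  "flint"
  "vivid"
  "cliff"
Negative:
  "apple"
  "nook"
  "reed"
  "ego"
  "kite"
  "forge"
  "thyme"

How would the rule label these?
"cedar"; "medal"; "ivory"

Negative, Negative, Positive

'Positive' ⟺ odd length AND contains 'i'.
"cedar" → length 5, no 'i' → Negative.
"medal" → length 5, no 'i' → Negative.
"ivory" → length 5, has 'i' → Positive.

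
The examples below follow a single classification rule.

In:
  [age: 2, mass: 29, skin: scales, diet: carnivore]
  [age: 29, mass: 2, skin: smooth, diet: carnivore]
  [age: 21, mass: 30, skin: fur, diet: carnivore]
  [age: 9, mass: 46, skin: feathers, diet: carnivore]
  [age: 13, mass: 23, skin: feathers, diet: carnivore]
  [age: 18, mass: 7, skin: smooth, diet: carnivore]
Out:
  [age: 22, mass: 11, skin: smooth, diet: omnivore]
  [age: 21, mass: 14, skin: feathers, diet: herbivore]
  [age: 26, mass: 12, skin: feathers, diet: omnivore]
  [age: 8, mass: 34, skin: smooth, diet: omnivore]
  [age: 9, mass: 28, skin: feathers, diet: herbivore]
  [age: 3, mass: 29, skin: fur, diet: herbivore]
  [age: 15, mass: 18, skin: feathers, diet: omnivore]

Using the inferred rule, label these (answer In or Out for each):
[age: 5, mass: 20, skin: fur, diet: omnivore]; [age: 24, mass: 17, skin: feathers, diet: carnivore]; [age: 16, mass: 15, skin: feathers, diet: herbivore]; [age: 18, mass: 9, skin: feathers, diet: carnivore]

Comparing the two groups points to one rule — diet is carnivore.
[age: 5, mass: 20, skin: fur, diet: omnivore]: Out (diet is omnivore). [age: 24, mass: 17, skin: feathers, diet: carnivore]: In (diet is carnivore). [age: 16, mass: 15, skin: feathers, diet: herbivore]: Out (diet is herbivore). [age: 18, mass: 9, skin: feathers, diet: carnivore]: In (diet is carnivore).

Out, In, Out, In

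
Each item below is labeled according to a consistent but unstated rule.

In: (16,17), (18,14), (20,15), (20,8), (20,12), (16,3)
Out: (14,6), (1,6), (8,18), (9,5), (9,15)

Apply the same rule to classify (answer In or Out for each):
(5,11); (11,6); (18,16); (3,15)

Out, Out, In, Out

The pattern is that an item is 'In' exactly when: first ≥ 15.
(5,11): first 5 — fails this test, so Out.
(11,6): first 11 — fails this test, so Out.
(18,16): first 18 — satisfies this, so In.
(3,15): first 3 — fails this test, so Out.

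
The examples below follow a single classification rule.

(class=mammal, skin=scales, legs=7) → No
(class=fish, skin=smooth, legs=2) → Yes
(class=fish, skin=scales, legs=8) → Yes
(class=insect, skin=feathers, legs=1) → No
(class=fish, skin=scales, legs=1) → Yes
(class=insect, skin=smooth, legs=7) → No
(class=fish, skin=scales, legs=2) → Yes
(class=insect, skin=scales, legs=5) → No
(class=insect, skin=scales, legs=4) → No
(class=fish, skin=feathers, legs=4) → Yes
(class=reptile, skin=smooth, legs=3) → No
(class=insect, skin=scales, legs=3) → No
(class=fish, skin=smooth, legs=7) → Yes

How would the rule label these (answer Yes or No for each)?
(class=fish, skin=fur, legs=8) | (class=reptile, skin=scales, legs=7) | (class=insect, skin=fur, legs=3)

Yes, No, No

The common property of the 'Yes' items is: class is fish. No 'No' item has it.
(class=fish, skin=fur, legs=8): class is fish — has this property, so Yes.
(class=reptile, skin=scales, legs=7): class is reptile — does not satisfy this, so No.
(class=insect, skin=fur, legs=3): class is insect — does not satisfy this, so No.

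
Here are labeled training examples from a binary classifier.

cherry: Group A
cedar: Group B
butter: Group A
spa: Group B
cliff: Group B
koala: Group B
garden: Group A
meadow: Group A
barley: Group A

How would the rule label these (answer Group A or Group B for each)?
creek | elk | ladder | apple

The simplest hypothesis consistent with all the labels is: even length.
creek: Group B (length 5). elk: Group B (length 3). ladder: Group A (length 6). apple: Group B (length 5).

Group B, Group B, Group A, Group B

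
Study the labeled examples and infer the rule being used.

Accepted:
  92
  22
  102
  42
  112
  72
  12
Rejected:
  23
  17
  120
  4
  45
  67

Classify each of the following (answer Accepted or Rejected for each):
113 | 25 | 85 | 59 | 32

The distinguishing property — ends in digit 2 — holds for all the 'Accepted' cases and none of the 'Rejected' cases.
113: last digit 3 — fails the rule, so Rejected. 25: last digit 5 — fails the rule, so Rejected. 85: last digit 5 — fails the rule, so Rejected. 59: last digit 9 — fails the rule, so Rejected. 32: last digit 2 — qualifies, so Accepted.

Rejected, Rejected, Rejected, Rejected, Accepted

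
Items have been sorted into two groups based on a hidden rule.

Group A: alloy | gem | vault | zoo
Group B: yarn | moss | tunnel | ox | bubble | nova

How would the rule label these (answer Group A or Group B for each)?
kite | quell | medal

Checking candidate rules against both groups, what survives is: odd length.

Group B, Group A, Group A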